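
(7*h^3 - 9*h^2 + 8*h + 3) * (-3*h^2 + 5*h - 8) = -21*h^5 + 62*h^4 - 125*h^3 + 103*h^2 - 49*h - 24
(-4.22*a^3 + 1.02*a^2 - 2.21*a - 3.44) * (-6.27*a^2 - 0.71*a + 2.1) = 26.4594*a^5 - 3.3992*a^4 + 4.2705*a^3 + 25.2799*a^2 - 2.1986*a - 7.224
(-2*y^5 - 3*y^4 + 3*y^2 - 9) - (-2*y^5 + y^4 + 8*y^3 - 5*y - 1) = -4*y^4 - 8*y^3 + 3*y^2 + 5*y - 8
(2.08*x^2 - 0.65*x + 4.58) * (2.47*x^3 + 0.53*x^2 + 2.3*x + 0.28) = 5.1376*x^5 - 0.5031*x^4 + 15.7521*x^3 + 1.5148*x^2 + 10.352*x + 1.2824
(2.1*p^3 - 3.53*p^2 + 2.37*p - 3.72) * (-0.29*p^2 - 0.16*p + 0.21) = -0.609*p^5 + 0.6877*p^4 + 0.3185*p^3 - 0.0417*p^2 + 1.0929*p - 0.7812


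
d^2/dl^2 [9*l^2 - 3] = 18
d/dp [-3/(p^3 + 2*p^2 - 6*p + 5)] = 3*(3*p^2 + 4*p - 6)/(p^3 + 2*p^2 - 6*p + 5)^2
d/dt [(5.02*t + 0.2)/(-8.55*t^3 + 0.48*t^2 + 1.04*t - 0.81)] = (85.842*t^3 + 2.7204*t^2 - 0.192*t - 4.2742)/(73.1025*t^6 - 8.208*t^5 - 17.5536*t^4 + 14.8494*t^3 + 0.304*t^2 - 1.6848*t + 0.6561)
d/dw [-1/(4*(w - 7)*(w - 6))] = (2*w - 13)/(4*(w - 7)^2*(w - 6)^2)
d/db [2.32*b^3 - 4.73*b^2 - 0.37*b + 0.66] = 6.96*b^2 - 9.46*b - 0.37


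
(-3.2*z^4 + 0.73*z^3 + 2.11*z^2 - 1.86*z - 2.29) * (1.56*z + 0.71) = -4.992*z^5 - 1.1332*z^4 + 3.8099*z^3 - 1.4035*z^2 - 4.893*z - 1.6259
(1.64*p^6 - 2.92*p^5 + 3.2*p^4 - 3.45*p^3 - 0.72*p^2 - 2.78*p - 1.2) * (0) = 0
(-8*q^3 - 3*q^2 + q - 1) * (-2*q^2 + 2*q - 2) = 16*q^5 - 10*q^4 + 8*q^3 + 10*q^2 - 4*q + 2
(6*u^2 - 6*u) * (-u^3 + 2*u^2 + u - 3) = -6*u^5 + 18*u^4 - 6*u^3 - 24*u^2 + 18*u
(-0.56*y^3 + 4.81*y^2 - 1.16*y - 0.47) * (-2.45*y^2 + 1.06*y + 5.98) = 1.372*y^5 - 12.3781*y^4 + 4.5918*y^3 + 28.6857*y^2 - 7.435*y - 2.8106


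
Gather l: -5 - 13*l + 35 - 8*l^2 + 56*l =-8*l^2 + 43*l + 30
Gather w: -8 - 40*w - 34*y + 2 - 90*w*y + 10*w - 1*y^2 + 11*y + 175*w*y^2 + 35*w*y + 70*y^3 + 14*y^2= w*(175*y^2 - 55*y - 30) + 70*y^3 + 13*y^2 - 23*y - 6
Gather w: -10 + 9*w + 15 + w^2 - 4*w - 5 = w^2 + 5*w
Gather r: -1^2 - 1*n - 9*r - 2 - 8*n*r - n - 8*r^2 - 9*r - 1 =-2*n - 8*r^2 + r*(-8*n - 18) - 4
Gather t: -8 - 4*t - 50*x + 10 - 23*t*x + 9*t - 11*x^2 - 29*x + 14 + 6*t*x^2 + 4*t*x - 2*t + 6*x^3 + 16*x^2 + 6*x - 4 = t*(6*x^2 - 19*x + 3) + 6*x^3 + 5*x^2 - 73*x + 12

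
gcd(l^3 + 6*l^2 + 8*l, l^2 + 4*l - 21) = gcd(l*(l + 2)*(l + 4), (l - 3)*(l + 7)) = 1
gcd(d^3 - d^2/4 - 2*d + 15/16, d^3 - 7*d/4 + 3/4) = d^2 + d - 3/4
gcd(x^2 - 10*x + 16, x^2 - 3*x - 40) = x - 8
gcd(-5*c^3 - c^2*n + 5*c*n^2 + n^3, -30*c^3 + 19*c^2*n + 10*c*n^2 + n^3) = 5*c^2 - 4*c*n - n^2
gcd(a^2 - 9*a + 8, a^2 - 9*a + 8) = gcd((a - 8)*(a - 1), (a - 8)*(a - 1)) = a^2 - 9*a + 8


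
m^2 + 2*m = m*(m + 2)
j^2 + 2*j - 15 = (j - 3)*(j + 5)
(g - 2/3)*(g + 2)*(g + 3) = g^3 + 13*g^2/3 + 8*g/3 - 4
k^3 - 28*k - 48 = (k - 6)*(k + 2)*(k + 4)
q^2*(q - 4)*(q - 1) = q^4 - 5*q^3 + 4*q^2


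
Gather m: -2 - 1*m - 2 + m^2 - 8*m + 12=m^2 - 9*m + 8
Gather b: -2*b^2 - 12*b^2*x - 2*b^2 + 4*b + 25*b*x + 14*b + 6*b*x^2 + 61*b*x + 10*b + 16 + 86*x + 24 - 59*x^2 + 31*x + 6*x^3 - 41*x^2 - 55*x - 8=b^2*(-12*x - 4) + b*(6*x^2 + 86*x + 28) + 6*x^3 - 100*x^2 + 62*x + 32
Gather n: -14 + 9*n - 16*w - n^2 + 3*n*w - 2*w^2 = -n^2 + n*(3*w + 9) - 2*w^2 - 16*w - 14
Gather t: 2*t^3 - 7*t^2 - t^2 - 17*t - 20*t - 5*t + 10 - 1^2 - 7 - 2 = 2*t^3 - 8*t^2 - 42*t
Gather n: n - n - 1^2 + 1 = 0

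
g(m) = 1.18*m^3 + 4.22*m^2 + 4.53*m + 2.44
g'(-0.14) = 3.42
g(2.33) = 50.83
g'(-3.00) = 11.07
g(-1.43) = 1.14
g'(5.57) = 161.37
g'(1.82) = 31.62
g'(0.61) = 11.00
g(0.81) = 9.51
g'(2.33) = 43.41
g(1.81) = 31.46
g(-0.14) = 1.89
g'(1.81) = 31.40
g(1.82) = 31.78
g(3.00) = 85.87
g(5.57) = 362.51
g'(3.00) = 61.71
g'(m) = 3.54*m^2 + 8.44*m + 4.53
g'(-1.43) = -0.30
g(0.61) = 7.04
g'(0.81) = 13.69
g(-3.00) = -5.03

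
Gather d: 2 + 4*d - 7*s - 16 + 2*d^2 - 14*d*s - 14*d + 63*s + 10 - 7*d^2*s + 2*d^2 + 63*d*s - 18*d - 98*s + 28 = d^2*(4 - 7*s) + d*(49*s - 28) - 42*s + 24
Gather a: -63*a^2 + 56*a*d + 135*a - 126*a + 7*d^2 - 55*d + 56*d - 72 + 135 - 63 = -63*a^2 + a*(56*d + 9) + 7*d^2 + d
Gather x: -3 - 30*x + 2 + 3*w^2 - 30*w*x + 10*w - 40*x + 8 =3*w^2 + 10*w + x*(-30*w - 70) + 7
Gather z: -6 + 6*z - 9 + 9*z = 15*z - 15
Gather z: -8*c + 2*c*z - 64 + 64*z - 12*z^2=-8*c - 12*z^2 + z*(2*c + 64) - 64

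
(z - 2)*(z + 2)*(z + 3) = z^3 + 3*z^2 - 4*z - 12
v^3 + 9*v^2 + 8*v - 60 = (v - 2)*(v + 5)*(v + 6)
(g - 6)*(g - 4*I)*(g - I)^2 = g^4 - 6*g^3 - 6*I*g^3 - 9*g^2 + 36*I*g^2 + 54*g + 4*I*g - 24*I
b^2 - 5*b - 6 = (b - 6)*(b + 1)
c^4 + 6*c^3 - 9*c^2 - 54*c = c*(c - 3)*(c + 3)*(c + 6)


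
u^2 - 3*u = u*(u - 3)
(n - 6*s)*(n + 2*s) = n^2 - 4*n*s - 12*s^2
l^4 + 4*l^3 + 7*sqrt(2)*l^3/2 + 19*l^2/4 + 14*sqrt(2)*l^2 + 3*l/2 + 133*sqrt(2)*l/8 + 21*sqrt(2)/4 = (l + 3/2)*(l + 7*sqrt(2)/2)*(sqrt(2)*l/2 + sqrt(2))*(sqrt(2)*l + sqrt(2)/2)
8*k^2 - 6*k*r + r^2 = (-4*k + r)*(-2*k + r)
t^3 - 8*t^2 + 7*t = t*(t - 7)*(t - 1)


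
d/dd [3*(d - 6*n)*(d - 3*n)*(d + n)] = 9*d^2 - 48*d*n + 27*n^2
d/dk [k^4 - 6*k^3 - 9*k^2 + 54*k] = 4*k^3 - 18*k^2 - 18*k + 54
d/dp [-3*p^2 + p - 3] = 1 - 6*p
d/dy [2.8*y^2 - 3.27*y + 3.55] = 5.6*y - 3.27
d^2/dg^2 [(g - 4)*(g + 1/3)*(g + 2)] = 6*g - 10/3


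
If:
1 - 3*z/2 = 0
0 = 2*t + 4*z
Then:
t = -4/3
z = 2/3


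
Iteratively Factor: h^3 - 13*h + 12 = (h - 3)*(h^2 + 3*h - 4) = (h - 3)*(h + 4)*(h - 1)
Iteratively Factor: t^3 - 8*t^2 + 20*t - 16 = (t - 4)*(t^2 - 4*t + 4) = (t - 4)*(t - 2)*(t - 2)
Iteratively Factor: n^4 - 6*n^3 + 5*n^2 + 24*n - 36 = (n - 3)*(n^3 - 3*n^2 - 4*n + 12) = (n - 3)*(n + 2)*(n^2 - 5*n + 6) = (n - 3)^2*(n + 2)*(n - 2)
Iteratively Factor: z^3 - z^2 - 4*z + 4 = (z - 1)*(z^2 - 4) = (z - 1)*(z + 2)*(z - 2)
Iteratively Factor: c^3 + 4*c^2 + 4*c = (c + 2)*(c^2 + 2*c) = c*(c + 2)*(c + 2)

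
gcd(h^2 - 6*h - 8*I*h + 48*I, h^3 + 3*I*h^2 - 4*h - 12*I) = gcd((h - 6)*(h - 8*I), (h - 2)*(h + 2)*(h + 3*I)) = 1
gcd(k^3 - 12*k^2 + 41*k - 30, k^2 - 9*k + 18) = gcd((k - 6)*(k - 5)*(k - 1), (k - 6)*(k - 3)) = k - 6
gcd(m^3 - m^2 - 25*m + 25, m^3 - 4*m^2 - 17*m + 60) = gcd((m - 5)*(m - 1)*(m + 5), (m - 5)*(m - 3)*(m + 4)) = m - 5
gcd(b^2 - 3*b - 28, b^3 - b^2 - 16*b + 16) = b + 4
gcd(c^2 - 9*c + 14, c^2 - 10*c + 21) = c - 7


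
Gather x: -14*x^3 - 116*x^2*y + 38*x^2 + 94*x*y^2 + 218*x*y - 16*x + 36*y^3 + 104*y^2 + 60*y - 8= -14*x^3 + x^2*(38 - 116*y) + x*(94*y^2 + 218*y - 16) + 36*y^3 + 104*y^2 + 60*y - 8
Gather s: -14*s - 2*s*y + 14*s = -2*s*y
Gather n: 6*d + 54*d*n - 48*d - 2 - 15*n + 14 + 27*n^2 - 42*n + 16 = -42*d + 27*n^2 + n*(54*d - 57) + 28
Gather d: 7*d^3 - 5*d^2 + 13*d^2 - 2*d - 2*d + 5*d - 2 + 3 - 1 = 7*d^3 + 8*d^2 + d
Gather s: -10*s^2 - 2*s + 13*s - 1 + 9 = -10*s^2 + 11*s + 8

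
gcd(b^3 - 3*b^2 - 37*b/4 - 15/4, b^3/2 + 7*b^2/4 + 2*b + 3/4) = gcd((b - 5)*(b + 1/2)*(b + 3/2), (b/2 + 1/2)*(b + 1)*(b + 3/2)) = b + 3/2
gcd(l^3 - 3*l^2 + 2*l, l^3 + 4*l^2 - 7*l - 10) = l - 2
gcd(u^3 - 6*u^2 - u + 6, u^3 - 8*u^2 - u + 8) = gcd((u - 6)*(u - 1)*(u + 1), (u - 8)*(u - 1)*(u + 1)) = u^2 - 1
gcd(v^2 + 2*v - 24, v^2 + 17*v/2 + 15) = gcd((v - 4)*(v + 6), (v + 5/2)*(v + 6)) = v + 6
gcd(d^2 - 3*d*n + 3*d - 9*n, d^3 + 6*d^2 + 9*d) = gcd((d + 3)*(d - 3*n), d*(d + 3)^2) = d + 3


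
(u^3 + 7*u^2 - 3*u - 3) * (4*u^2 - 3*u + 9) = 4*u^5 + 25*u^4 - 24*u^3 + 60*u^2 - 18*u - 27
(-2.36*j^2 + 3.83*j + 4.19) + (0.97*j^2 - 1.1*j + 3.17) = -1.39*j^2 + 2.73*j + 7.36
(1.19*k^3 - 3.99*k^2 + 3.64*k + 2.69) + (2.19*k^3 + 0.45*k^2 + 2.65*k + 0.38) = 3.38*k^3 - 3.54*k^2 + 6.29*k + 3.07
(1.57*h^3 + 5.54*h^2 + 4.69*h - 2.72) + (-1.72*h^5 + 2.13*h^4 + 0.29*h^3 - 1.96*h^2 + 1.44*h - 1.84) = -1.72*h^5 + 2.13*h^4 + 1.86*h^3 + 3.58*h^2 + 6.13*h - 4.56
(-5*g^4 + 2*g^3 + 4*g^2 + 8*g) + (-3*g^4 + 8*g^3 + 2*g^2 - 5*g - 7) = -8*g^4 + 10*g^3 + 6*g^2 + 3*g - 7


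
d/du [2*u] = 2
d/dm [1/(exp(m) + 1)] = -1/(4*cosh(m/2)^2)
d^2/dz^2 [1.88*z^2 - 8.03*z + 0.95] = 3.76000000000000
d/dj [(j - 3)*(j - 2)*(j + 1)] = 3*j^2 - 8*j + 1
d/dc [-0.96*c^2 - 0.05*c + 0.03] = -1.92*c - 0.05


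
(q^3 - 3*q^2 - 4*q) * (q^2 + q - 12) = q^5 - 2*q^4 - 19*q^3 + 32*q^2 + 48*q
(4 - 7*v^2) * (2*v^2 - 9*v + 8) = -14*v^4 + 63*v^3 - 48*v^2 - 36*v + 32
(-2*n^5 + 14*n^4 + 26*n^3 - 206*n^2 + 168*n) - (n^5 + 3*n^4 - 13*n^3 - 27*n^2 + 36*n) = -3*n^5 + 11*n^4 + 39*n^3 - 179*n^2 + 132*n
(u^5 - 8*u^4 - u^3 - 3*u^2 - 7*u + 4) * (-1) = -u^5 + 8*u^4 + u^3 + 3*u^2 + 7*u - 4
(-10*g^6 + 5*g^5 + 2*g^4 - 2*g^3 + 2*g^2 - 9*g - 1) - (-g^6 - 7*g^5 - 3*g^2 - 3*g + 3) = -9*g^6 + 12*g^5 + 2*g^4 - 2*g^3 + 5*g^2 - 6*g - 4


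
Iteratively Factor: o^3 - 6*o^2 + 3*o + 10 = (o - 2)*(o^2 - 4*o - 5) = (o - 5)*(o - 2)*(o + 1)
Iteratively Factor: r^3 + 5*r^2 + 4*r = (r + 4)*(r^2 + r) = r*(r + 4)*(r + 1)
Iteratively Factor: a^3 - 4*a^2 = (a - 4)*(a^2) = a*(a - 4)*(a)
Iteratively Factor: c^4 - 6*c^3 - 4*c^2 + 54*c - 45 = (c - 3)*(c^3 - 3*c^2 - 13*c + 15) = (c - 3)*(c - 1)*(c^2 - 2*c - 15) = (c - 5)*(c - 3)*(c - 1)*(c + 3)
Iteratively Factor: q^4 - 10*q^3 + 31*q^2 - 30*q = (q)*(q^3 - 10*q^2 + 31*q - 30) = q*(q - 3)*(q^2 - 7*q + 10) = q*(q - 5)*(q - 3)*(q - 2)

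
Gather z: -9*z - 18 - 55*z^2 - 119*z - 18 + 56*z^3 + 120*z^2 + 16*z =56*z^3 + 65*z^2 - 112*z - 36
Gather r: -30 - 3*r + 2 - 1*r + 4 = -4*r - 24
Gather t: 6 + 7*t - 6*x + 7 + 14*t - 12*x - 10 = 21*t - 18*x + 3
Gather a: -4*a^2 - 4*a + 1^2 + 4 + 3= -4*a^2 - 4*a + 8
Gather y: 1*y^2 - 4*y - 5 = y^2 - 4*y - 5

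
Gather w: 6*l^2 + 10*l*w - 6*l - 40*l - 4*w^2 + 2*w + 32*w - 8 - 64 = 6*l^2 - 46*l - 4*w^2 + w*(10*l + 34) - 72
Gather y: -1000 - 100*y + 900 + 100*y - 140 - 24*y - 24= -24*y - 264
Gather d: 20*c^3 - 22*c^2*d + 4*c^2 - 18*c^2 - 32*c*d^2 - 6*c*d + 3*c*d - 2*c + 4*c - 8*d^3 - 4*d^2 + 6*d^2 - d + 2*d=20*c^3 - 14*c^2 + 2*c - 8*d^3 + d^2*(2 - 32*c) + d*(-22*c^2 - 3*c + 1)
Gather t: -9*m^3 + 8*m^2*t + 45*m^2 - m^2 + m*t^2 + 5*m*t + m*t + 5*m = -9*m^3 + 44*m^2 + m*t^2 + 5*m + t*(8*m^2 + 6*m)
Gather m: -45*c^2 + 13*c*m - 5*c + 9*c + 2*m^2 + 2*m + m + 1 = -45*c^2 + 4*c + 2*m^2 + m*(13*c + 3) + 1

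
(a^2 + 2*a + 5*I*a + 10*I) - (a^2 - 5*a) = 7*a + 5*I*a + 10*I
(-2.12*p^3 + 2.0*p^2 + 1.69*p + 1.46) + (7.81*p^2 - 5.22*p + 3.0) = -2.12*p^3 + 9.81*p^2 - 3.53*p + 4.46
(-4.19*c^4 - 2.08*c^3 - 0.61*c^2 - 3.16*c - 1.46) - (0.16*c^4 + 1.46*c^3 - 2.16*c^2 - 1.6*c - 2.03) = -4.35*c^4 - 3.54*c^3 + 1.55*c^2 - 1.56*c + 0.57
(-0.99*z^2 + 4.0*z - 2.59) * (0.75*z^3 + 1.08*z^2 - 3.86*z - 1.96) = -0.7425*z^5 + 1.9308*z^4 + 6.1989*z^3 - 16.2968*z^2 + 2.1574*z + 5.0764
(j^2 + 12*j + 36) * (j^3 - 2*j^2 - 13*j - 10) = j^5 + 10*j^4 - j^3 - 238*j^2 - 588*j - 360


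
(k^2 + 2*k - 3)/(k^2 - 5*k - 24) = (k - 1)/(k - 8)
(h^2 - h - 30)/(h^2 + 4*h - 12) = (h^2 - h - 30)/(h^2 + 4*h - 12)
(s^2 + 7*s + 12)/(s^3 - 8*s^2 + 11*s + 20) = (s^2 + 7*s + 12)/(s^3 - 8*s^2 + 11*s + 20)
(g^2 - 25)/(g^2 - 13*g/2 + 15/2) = 2*(g + 5)/(2*g - 3)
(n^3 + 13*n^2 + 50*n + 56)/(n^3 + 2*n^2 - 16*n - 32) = (n + 7)/(n - 4)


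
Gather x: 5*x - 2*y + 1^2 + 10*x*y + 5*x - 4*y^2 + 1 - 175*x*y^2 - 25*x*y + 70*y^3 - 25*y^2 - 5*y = x*(-175*y^2 - 15*y + 10) + 70*y^3 - 29*y^2 - 7*y + 2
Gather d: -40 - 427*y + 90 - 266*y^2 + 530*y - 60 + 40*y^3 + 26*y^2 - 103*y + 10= 40*y^3 - 240*y^2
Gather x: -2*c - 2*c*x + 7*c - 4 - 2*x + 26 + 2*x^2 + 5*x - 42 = 5*c + 2*x^2 + x*(3 - 2*c) - 20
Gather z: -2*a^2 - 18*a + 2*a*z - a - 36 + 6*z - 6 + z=-2*a^2 - 19*a + z*(2*a + 7) - 42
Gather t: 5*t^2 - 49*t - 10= 5*t^2 - 49*t - 10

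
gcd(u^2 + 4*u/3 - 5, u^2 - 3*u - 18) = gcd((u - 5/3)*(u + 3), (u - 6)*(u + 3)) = u + 3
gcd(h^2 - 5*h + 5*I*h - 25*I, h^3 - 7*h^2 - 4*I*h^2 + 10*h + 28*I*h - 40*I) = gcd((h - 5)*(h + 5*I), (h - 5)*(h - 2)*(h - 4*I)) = h - 5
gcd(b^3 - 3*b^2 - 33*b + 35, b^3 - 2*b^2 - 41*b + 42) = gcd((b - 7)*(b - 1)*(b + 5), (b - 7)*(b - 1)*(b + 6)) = b^2 - 8*b + 7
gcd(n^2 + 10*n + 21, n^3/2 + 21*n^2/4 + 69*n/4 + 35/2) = 1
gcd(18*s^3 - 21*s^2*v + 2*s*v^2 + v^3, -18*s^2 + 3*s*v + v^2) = 18*s^2 - 3*s*v - v^2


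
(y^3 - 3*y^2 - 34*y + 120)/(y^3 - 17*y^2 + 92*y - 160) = (y + 6)/(y - 8)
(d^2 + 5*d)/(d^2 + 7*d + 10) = d/(d + 2)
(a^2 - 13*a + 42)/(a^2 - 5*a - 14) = (a - 6)/(a + 2)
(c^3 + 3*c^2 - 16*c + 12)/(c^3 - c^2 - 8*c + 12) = (c^2 + 5*c - 6)/(c^2 + c - 6)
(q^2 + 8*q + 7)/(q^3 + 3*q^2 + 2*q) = (q + 7)/(q*(q + 2))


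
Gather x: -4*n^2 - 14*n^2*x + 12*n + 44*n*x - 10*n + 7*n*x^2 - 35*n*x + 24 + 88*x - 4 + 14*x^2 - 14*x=-4*n^2 + 2*n + x^2*(7*n + 14) + x*(-14*n^2 + 9*n + 74) + 20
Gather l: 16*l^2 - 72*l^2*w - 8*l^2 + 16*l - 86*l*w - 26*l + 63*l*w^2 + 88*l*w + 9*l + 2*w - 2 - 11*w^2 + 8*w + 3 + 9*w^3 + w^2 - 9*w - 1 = l^2*(8 - 72*w) + l*(63*w^2 + 2*w - 1) + 9*w^3 - 10*w^2 + w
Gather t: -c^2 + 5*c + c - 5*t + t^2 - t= -c^2 + 6*c + t^2 - 6*t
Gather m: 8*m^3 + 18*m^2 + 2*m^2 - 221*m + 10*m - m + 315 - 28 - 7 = 8*m^3 + 20*m^2 - 212*m + 280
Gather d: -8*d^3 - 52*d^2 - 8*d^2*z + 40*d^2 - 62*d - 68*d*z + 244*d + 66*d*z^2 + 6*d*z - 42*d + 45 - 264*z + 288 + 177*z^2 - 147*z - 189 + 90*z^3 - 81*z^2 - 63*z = -8*d^3 + d^2*(-8*z - 12) + d*(66*z^2 - 62*z + 140) + 90*z^3 + 96*z^2 - 474*z + 144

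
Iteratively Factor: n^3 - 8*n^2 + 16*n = (n - 4)*(n^2 - 4*n) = (n - 4)^2*(n)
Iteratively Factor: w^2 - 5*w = (w)*(w - 5)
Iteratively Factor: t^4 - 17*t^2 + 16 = (t + 4)*(t^3 - 4*t^2 - t + 4) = (t + 1)*(t + 4)*(t^2 - 5*t + 4) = (t - 1)*(t + 1)*(t + 4)*(t - 4)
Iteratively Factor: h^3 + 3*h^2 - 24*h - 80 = (h + 4)*(h^2 - h - 20) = (h - 5)*(h + 4)*(h + 4)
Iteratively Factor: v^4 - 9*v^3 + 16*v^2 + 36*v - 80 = (v - 4)*(v^3 - 5*v^2 - 4*v + 20) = (v - 4)*(v - 2)*(v^2 - 3*v - 10) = (v - 4)*(v - 2)*(v + 2)*(v - 5)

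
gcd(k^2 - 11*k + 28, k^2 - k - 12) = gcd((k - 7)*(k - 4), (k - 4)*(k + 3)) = k - 4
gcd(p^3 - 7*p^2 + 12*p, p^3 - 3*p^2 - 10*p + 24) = p - 4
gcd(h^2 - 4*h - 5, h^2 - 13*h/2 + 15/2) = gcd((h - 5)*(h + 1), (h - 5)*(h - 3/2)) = h - 5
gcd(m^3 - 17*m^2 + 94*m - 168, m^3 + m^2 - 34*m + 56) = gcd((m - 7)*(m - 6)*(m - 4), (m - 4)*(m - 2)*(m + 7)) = m - 4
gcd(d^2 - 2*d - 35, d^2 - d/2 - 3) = 1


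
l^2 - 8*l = l*(l - 8)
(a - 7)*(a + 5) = a^2 - 2*a - 35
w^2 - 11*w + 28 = (w - 7)*(w - 4)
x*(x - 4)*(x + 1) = x^3 - 3*x^2 - 4*x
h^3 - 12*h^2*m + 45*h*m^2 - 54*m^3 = (h - 6*m)*(h - 3*m)^2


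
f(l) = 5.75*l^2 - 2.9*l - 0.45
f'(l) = 11.5*l - 2.9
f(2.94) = 40.72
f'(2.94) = 30.91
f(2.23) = 21.68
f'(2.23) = 22.74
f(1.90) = 14.80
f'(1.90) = 18.95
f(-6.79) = 284.34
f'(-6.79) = -80.98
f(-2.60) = 45.96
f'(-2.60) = -32.80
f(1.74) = 11.91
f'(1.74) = 17.11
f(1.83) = 13.50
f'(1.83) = 18.14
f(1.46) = 7.57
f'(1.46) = 13.89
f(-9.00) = 491.40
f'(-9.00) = -106.40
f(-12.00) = 862.35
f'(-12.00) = -140.90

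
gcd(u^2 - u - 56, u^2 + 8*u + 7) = u + 7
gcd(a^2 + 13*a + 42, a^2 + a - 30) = a + 6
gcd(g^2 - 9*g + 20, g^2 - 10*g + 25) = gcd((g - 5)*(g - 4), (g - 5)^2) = g - 5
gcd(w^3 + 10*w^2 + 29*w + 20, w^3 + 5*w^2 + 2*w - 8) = w + 4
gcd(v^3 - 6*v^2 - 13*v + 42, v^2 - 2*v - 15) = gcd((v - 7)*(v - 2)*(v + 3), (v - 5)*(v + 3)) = v + 3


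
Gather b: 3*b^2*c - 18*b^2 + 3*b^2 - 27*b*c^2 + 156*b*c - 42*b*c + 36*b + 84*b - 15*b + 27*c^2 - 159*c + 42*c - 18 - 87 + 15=b^2*(3*c - 15) + b*(-27*c^2 + 114*c + 105) + 27*c^2 - 117*c - 90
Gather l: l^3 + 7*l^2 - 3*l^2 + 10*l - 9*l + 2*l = l^3 + 4*l^2 + 3*l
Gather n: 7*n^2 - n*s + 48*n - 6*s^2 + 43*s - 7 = 7*n^2 + n*(48 - s) - 6*s^2 + 43*s - 7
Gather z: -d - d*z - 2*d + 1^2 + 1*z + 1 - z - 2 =-d*z - 3*d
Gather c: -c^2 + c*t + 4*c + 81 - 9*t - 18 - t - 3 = -c^2 + c*(t + 4) - 10*t + 60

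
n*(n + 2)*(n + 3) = n^3 + 5*n^2 + 6*n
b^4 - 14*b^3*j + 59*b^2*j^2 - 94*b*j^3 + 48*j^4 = (b - 8*j)*(b - 3*j)*(b - 2*j)*(b - j)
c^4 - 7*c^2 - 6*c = c*(c - 3)*(c + 1)*(c + 2)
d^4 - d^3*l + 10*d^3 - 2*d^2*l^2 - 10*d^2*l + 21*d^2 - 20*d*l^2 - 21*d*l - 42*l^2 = (d + 3)*(d + 7)*(d - 2*l)*(d + l)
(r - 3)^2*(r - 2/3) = r^3 - 20*r^2/3 + 13*r - 6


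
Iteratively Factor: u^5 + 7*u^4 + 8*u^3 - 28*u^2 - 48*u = (u + 3)*(u^4 + 4*u^3 - 4*u^2 - 16*u) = (u + 3)*(u + 4)*(u^3 - 4*u) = u*(u + 3)*(u + 4)*(u^2 - 4) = u*(u - 2)*(u + 3)*(u + 4)*(u + 2)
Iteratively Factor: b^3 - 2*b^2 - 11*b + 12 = (b - 4)*(b^2 + 2*b - 3) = (b - 4)*(b - 1)*(b + 3)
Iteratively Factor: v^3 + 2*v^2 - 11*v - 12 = (v + 4)*(v^2 - 2*v - 3) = (v + 1)*(v + 4)*(v - 3)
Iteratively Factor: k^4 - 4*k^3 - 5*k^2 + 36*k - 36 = (k + 3)*(k^3 - 7*k^2 + 16*k - 12) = (k - 3)*(k + 3)*(k^2 - 4*k + 4) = (k - 3)*(k - 2)*(k + 3)*(k - 2)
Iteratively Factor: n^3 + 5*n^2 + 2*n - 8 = (n - 1)*(n^2 + 6*n + 8) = (n - 1)*(n + 2)*(n + 4)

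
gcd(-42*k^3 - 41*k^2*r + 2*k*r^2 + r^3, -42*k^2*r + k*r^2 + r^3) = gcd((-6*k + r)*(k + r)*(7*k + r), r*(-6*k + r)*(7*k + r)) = -42*k^2 + k*r + r^2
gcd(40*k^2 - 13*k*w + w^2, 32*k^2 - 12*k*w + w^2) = -8*k + w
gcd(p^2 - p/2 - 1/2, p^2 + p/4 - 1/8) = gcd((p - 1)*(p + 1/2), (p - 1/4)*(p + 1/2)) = p + 1/2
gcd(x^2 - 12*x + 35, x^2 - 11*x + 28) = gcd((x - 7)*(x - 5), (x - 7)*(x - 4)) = x - 7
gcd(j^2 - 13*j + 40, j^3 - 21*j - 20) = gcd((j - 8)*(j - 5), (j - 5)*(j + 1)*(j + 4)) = j - 5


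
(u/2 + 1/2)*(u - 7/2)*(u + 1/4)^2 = u^4/2 - u^3 - 75*u^2/32 - 61*u/64 - 7/64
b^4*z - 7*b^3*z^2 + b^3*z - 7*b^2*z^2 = b^2*(b - 7*z)*(b*z + z)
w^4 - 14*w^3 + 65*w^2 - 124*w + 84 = (w - 7)*(w - 3)*(w - 2)^2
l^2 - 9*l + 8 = (l - 8)*(l - 1)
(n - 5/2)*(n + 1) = n^2 - 3*n/2 - 5/2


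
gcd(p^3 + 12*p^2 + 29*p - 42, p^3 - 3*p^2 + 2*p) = p - 1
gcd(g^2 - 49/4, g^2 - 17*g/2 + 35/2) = g - 7/2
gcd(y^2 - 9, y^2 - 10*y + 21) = y - 3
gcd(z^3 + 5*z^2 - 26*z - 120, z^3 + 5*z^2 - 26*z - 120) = z^3 + 5*z^2 - 26*z - 120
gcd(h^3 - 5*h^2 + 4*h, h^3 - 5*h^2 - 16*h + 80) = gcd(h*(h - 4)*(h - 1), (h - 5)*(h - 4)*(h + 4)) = h - 4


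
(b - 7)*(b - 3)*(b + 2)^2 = b^4 - 6*b^3 - 15*b^2 + 44*b + 84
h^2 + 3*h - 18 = (h - 3)*(h + 6)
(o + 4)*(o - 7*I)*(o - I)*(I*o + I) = I*o^4 + 8*o^3 + 5*I*o^3 + 40*o^2 - 3*I*o^2 + 32*o - 35*I*o - 28*I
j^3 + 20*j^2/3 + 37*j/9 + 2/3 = (j + 1/3)^2*(j + 6)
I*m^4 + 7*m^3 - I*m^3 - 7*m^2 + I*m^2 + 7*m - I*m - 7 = (m - 7*I)*(m - I)*(m + I)*(I*m - I)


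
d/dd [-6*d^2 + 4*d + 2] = 4 - 12*d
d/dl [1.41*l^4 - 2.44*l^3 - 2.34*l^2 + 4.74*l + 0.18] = 5.64*l^3 - 7.32*l^2 - 4.68*l + 4.74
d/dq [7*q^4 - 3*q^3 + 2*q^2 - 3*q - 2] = 28*q^3 - 9*q^2 + 4*q - 3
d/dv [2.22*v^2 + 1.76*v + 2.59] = 4.44*v + 1.76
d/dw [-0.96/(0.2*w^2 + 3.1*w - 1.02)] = (0.384*w + 2.976)/(0.2*w^2 + 3.1*w - 1.02)^2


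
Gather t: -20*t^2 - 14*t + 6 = -20*t^2 - 14*t + 6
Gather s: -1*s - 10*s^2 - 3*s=-10*s^2 - 4*s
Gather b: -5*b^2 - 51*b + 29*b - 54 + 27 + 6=-5*b^2 - 22*b - 21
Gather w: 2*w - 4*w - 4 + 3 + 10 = 9 - 2*w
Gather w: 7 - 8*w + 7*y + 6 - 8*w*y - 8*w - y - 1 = w*(-8*y - 16) + 6*y + 12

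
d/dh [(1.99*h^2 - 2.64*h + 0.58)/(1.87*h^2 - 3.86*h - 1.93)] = (-2.7446*h^2 - 9.8506*h + 7.334)/(3.4969*h^4 - 14.4364*h^3 + 7.6814*h^2 + 14.8996*h + 3.7249)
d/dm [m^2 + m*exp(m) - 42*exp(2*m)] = m*exp(m) + 2*m - 84*exp(2*m) + exp(m)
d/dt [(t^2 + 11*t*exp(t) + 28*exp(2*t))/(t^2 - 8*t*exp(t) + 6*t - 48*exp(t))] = (2*(t^2 + 11*t*exp(t) + 28*exp(2*t))*(4*t*exp(t) - t + 28*exp(t) - 3) + (t^2 - 8*t*exp(t) + 6*t - 48*exp(t))*(11*t*exp(t) + 2*t + 56*exp(2*t) + 11*exp(t)))/(t^2 - 8*t*exp(t) + 6*t - 48*exp(t))^2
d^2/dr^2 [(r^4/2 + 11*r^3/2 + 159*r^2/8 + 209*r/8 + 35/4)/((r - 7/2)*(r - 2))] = (8*r^6 - 132*r^5 + 894*r^4 + 1749*r^3 - 14070*r^2 + 1848*r + 34930)/(8*r^6 - 132*r^5 + 894*r^4 - 3179*r^3 + 6258*r^2 - 6468*r + 2744)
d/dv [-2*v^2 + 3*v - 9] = 3 - 4*v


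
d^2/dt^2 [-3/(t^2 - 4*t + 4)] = -18/(t^4 - 8*t^3 + 24*t^2 - 32*t + 16)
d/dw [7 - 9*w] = -9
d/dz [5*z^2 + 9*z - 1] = 10*z + 9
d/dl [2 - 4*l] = -4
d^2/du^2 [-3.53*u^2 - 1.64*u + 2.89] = -7.06000000000000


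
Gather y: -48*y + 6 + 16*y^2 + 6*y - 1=16*y^2 - 42*y + 5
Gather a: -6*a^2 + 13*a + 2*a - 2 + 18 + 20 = -6*a^2 + 15*a + 36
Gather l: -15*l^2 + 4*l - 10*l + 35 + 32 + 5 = -15*l^2 - 6*l + 72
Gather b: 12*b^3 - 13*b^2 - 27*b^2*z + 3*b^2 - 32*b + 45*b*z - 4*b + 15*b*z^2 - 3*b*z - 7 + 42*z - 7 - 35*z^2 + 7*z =12*b^3 + b^2*(-27*z - 10) + b*(15*z^2 + 42*z - 36) - 35*z^2 + 49*z - 14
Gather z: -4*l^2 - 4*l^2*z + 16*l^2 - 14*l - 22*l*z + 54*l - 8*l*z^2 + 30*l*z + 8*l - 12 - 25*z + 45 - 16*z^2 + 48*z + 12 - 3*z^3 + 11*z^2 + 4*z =12*l^2 + 48*l - 3*z^3 + z^2*(-8*l - 5) + z*(-4*l^2 + 8*l + 27) + 45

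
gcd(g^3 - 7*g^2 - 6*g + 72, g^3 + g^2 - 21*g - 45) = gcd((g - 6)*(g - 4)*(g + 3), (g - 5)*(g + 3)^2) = g + 3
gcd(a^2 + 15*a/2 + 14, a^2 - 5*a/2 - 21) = a + 7/2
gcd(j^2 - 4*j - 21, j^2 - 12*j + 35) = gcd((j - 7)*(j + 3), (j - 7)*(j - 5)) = j - 7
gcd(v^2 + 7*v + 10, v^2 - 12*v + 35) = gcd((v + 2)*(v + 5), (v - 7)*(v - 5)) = 1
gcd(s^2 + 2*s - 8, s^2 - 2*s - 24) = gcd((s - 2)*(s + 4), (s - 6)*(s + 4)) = s + 4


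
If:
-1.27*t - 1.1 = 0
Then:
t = -0.87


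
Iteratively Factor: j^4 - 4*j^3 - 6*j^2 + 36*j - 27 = (j - 1)*(j^3 - 3*j^2 - 9*j + 27) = (j - 1)*(j + 3)*(j^2 - 6*j + 9) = (j - 3)*(j - 1)*(j + 3)*(j - 3)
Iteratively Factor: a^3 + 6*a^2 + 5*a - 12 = (a + 4)*(a^2 + 2*a - 3) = (a - 1)*(a + 4)*(a + 3)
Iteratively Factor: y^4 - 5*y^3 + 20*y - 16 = (y + 2)*(y^3 - 7*y^2 + 14*y - 8) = (y - 2)*(y + 2)*(y^2 - 5*y + 4) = (y - 4)*(y - 2)*(y + 2)*(y - 1)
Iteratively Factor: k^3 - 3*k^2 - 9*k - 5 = (k + 1)*(k^2 - 4*k - 5) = (k + 1)^2*(k - 5)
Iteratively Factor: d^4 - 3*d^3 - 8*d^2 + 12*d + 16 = (d - 4)*(d^3 + d^2 - 4*d - 4) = (d - 4)*(d - 2)*(d^2 + 3*d + 2) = (d - 4)*(d - 2)*(d + 1)*(d + 2)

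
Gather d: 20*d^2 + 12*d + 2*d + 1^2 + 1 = 20*d^2 + 14*d + 2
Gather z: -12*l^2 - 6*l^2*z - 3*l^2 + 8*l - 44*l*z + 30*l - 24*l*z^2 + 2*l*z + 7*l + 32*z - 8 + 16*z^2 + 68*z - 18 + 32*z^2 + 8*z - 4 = -15*l^2 + 45*l + z^2*(48 - 24*l) + z*(-6*l^2 - 42*l + 108) - 30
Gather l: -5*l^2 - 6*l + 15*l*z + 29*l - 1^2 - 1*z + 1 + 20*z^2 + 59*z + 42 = -5*l^2 + l*(15*z + 23) + 20*z^2 + 58*z + 42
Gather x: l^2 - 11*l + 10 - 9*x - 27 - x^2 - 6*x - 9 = l^2 - 11*l - x^2 - 15*x - 26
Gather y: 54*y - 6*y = 48*y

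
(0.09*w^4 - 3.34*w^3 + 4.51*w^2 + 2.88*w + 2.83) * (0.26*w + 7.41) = 0.0234*w^5 - 0.2015*w^4 - 23.5768*w^3 + 34.1679*w^2 + 22.0766*w + 20.9703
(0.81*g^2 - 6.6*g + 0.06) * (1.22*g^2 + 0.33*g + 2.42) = 0.9882*g^4 - 7.7847*g^3 - 0.1446*g^2 - 15.9522*g + 0.1452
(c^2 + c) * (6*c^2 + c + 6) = 6*c^4 + 7*c^3 + 7*c^2 + 6*c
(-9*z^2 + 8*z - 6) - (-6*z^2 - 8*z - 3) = -3*z^2 + 16*z - 3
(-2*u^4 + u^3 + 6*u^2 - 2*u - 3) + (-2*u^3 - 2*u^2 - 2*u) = -2*u^4 - u^3 + 4*u^2 - 4*u - 3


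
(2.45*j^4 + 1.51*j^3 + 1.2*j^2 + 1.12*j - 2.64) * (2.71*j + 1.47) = 6.6395*j^5 + 7.6936*j^4 + 5.4717*j^3 + 4.7992*j^2 - 5.508*j - 3.8808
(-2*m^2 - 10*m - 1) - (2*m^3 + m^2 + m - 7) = -2*m^3 - 3*m^2 - 11*m + 6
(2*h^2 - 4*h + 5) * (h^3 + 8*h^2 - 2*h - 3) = 2*h^5 + 12*h^4 - 31*h^3 + 42*h^2 + 2*h - 15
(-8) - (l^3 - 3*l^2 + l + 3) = -l^3 + 3*l^2 - l - 11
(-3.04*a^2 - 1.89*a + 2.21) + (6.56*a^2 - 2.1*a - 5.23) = 3.52*a^2 - 3.99*a - 3.02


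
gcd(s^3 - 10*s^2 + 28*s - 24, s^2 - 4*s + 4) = s^2 - 4*s + 4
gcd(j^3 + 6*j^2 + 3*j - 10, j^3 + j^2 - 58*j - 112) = j + 2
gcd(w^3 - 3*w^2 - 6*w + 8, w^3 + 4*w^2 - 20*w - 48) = w^2 - 2*w - 8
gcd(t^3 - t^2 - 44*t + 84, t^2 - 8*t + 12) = t^2 - 8*t + 12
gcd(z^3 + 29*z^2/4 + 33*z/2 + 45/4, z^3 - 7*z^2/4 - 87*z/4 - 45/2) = z^2 + 17*z/4 + 15/4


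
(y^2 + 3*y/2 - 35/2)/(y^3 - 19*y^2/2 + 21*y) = (y + 5)/(y*(y - 6))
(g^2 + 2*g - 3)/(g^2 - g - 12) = (g - 1)/(g - 4)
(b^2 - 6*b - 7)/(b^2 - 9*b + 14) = (b + 1)/(b - 2)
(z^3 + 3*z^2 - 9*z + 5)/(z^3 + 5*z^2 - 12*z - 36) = (z^3 + 3*z^2 - 9*z + 5)/(z^3 + 5*z^2 - 12*z - 36)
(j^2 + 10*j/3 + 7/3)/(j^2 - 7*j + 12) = (3*j^2 + 10*j + 7)/(3*(j^2 - 7*j + 12))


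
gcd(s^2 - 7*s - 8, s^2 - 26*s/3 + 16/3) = s - 8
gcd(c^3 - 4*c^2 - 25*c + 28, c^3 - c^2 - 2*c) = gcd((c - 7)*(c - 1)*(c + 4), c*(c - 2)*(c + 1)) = 1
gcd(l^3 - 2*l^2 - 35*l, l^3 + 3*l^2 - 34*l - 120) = l + 5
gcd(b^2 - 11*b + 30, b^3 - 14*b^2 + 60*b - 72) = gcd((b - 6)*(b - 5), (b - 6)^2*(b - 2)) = b - 6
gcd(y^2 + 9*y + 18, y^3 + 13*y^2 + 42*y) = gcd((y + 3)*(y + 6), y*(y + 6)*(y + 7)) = y + 6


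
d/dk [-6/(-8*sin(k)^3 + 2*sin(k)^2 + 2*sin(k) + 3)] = 12*(-12*sin(k)^2 + 2*sin(k) + 1)*cos(k)/(-4*sin(k) + 2*sin(3*k) - cos(2*k) + 4)^2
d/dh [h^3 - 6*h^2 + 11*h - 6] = 3*h^2 - 12*h + 11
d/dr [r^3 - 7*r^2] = r*(3*r - 14)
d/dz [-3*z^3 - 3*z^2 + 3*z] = -9*z^2 - 6*z + 3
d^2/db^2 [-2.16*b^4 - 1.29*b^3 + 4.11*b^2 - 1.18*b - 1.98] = -25.92*b^2 - 7.74*b + 8.22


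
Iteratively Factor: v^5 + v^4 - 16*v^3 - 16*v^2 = (v)*(v^4 + v^3 - 16*v^2 - 16*v) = v*(v - 4)*(v^3 + 5*v^2 + 4*v) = v^2*(v - 4)*(v^2 + 5*v + 4) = v^2*(v - 4)*(v + 4)*(v + 1)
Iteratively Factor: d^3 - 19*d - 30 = (d - 5)*(d^2 + 5*d + 6) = (d - 5)*(d + 2)*(d + 3)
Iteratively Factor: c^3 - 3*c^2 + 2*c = (c - 1)*(c^2 - 2*c) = c*(c - 1)*(c - 2)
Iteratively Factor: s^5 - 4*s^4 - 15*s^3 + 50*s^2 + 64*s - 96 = (s + 3)*(s^4 - 7*s^3 + 6*s^2 + 32*s - 32) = (s - 4)*(s + 3)*(s^3 - 3*s^2 - 6*s + 8) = (s - 4)*(s - 1)*(s + 3)*(s^2 - 2*s - 8) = (s - 4)^2*(s - 1)*(s + 3)*(s + 2)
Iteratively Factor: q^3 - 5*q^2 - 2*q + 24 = (q - 4)*(q^2 - q - 6) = (q - 4)*(q - 3)*(q + 2)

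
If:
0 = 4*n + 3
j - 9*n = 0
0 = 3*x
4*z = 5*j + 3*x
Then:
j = -27/4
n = -3/4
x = 0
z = -135/16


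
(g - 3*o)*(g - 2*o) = g^2 - 5*g*o + 6*o^2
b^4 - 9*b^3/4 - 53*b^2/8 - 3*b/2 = b*(b - 4)*(b + 1/4)*(b + 3/2)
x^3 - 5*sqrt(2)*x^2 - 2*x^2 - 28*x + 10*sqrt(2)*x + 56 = (x - 2)*(x - 7*sqrt(2))*(x + 2*sqrt(2))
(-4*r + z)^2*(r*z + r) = 16*r^3*z + 16*r^3 - 8*r^2*z^2 - 8*r^2*z + r*z^3 + r*z^2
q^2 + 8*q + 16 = (q + 4)^2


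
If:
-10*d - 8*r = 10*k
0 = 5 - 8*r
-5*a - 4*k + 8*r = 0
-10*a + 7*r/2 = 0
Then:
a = 7/32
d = -189/128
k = 125/128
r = 5/8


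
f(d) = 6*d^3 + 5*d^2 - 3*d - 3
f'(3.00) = 189.00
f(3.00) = 195.00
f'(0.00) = -3.00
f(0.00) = -3.00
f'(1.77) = 71.09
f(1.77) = 40.63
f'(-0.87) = 1.92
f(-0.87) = -0.56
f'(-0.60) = -2.52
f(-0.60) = -0.70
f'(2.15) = 101.70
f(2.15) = 73.29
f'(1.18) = 33.86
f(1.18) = 10.28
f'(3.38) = 236.44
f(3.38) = 275.67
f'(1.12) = 30.78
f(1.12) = 8.34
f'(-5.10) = 414.18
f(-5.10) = -653.56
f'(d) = 18*d^2 + 10*d - 3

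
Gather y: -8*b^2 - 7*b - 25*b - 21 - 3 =-8*b^2 - 32*b - 24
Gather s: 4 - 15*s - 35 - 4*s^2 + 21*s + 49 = -4*s^2 + 6*s + 18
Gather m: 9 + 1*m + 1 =m + 10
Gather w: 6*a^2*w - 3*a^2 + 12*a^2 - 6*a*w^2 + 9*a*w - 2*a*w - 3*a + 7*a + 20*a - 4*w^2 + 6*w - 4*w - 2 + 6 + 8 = 9*a^2 + 24*a + w^2*(-6*a - 4) + w*(6*a^2 + 7*a + 2) + 12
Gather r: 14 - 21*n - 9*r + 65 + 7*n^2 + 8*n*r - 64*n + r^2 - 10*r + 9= 7*n^2 - 85*n + r^2 + r*(8*n - 19) + 88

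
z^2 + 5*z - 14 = (z - 2)*(z + 7)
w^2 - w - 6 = (w - 3)*(w + 2)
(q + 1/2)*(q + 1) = q^2 + 3*q/2 + 1/2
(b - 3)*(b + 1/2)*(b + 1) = b^3 - 3*b^2/2 - 4*b - 3/2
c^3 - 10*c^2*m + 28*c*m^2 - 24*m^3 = (c - 6*m)*(c - 2*m)^2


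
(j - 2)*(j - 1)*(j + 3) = j^3 - 7*j + 6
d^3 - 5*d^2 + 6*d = d*(d - 3)*(d - 2)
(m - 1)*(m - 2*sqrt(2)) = m^2 - 2*sqrt(2)*m - m + 2*sqrt(2)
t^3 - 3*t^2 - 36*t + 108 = (t - 6)*(t - 3)*(t + 6)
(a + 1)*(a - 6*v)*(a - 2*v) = a^3 - 8*a^2*v + a^2 + 12*a*v^2 - 8*a*v + 12*v^2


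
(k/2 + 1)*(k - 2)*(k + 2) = k^3/2 + k^2 - 2*k - 4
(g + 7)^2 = g^2 + 14*g + 49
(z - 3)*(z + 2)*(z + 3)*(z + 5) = z^4 + 7*z^3 + z^2 - 63*z - 90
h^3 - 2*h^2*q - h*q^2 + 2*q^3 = (h - 2*q)*(h - q)*(h + q)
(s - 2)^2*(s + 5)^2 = s^4 + 6*s^3 - 11*s^2 - 60*s + 100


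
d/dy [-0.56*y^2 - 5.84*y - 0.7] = -1.12*y - 5.84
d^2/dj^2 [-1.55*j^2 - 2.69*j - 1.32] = -3.10000000000000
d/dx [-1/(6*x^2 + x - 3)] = (12*x + 1)/(6*x^2 + x - 3)^2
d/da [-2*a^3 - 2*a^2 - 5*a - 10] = -6*a^2 - 4*a - 5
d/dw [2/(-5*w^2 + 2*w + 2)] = 4*(5*w - 1)/(-5*w^2 + 2*w + 2)^2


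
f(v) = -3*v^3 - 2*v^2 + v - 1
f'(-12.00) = -1247.00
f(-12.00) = 4883.00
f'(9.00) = -764.00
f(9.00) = -2341.00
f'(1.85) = -37.20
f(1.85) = -24.99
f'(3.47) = -121.25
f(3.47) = -146.96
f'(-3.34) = -86.04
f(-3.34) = 85.13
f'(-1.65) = -16.90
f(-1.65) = 5.38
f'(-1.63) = -16.39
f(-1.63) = 5.05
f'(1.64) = -29.77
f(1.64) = -17.97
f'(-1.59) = -15.39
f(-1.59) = 4.41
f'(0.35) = -1.50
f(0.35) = -1.02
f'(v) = -9*v^2 - 4*v + 1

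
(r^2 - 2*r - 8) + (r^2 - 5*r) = 2*r^2 - 7*r - 8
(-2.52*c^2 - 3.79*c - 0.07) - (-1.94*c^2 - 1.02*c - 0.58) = -0.58*c^2 - 2.77*c + 0.51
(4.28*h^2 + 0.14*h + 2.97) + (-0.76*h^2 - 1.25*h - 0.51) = 3.52*h^2 - 1.11*h + 2.46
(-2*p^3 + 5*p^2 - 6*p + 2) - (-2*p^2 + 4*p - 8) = -2*p^3 + 7*p^2 - 10*p + 10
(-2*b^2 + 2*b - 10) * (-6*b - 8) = 12*b^3 + 4*b^2 + 44*b + 80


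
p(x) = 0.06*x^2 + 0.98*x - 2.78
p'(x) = 0.12*x + 0.98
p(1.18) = -1.54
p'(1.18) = 1.12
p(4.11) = 2.26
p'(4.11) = 1.47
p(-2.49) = -4.85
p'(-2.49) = 0.68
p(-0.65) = -3.39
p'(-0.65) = 0.90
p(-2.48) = -4.84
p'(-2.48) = 0.68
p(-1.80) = -4.35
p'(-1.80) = 0.76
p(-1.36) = -4.00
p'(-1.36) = 0.82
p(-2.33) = -4.74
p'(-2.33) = 0.70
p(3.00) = 0.70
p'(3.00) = 1.34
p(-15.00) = -3.98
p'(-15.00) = -0.82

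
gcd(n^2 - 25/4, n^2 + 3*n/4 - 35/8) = n + 5/2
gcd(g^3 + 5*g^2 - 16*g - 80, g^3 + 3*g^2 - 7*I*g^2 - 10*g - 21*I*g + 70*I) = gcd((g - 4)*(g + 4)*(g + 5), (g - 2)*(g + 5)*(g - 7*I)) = g + 5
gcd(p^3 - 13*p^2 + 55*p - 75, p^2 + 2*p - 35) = p - 5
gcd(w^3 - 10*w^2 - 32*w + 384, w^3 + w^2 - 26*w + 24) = w + 6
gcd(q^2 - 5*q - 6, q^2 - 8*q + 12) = q - 6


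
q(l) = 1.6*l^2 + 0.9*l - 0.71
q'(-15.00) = -47.10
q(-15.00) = 345.79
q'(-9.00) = -27.90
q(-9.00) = 120.79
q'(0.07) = 1.12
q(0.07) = -0.64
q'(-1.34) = -3.39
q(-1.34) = 0.96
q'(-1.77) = -4.76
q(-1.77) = 2.71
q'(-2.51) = -7.13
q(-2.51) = 7.11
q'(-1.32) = -3.32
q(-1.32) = 0.89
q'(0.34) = 1.99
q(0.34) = -0.22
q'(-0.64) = -1.15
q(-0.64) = -0.63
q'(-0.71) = -1.37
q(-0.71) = -0.54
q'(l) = 3.2*l + 0.9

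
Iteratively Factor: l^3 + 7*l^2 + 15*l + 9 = (l + 3)*(l^2 + 4*l + 3) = (l + 1)*(l + 3)*(l + 3)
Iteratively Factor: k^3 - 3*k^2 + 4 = (k - 2)*(k^2 - k - 2) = (k - 2)*(k + 1)*(k - 2)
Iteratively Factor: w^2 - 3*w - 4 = (w - 4)*(w + 1)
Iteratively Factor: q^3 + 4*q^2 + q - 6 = (q + 2)*(q^2 + 2*q - 3) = (q + 2)*(q + 3)*(q - 1)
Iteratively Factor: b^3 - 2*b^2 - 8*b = (b - 4)*(b^2 + 2*b) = (b - 4)*(b + 2)*(b)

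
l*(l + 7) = l^2 + 7*l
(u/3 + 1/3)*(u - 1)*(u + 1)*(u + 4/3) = u^4/3 + 7*u^3/9 + u^2/9 - 7*u/9 - 4/9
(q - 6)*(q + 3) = q^2 - 3*q - 18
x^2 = x^2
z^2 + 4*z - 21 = (z - 3)*(z + 7)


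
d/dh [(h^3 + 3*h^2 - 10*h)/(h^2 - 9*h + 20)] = (h^4 - 18*h^3 + 43*h^2 + 120*h - 200)/(h^4 - 18*h^3 + 121*h^2 - 360*h + 400)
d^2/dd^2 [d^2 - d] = 2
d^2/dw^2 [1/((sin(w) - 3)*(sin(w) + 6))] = (-4*sin(w)^4 - 9*sin(w)^3 - 75*sin(w)^2 - 36*sin(w) + 54)/((sin(w) - 3)^3*(sin(w) + 6)^3)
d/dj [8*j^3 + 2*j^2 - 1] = 4*j*(6*j + 1)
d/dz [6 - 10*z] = -10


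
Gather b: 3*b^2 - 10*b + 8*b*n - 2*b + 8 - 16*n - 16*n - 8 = 3*b^2 + b*(8*n - 12) - 32*n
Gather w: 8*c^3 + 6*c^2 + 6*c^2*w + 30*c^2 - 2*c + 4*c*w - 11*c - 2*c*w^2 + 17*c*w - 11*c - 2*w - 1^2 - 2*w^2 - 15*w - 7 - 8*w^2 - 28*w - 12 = 8*c^3 + 36*c^2 - 24*c + w^2*(-2*c - 10) + w*(6*c^2 + 21*c - 45) - 20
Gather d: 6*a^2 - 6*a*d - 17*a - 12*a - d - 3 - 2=6*a^2 - 29*a + d*(-6*a - 1) - 5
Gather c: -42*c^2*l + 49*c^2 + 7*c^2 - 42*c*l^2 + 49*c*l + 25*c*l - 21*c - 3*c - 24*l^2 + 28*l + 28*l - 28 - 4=c^2*(56 - 42*l) + c*(-42*l^2 + 74*l - 24) - 24*l^2 + 56*l - 32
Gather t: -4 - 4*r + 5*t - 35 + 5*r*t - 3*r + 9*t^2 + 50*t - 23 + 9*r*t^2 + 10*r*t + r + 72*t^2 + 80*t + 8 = -6*r + t^2*(9*r + 81) + t*(15*r + 135) - 54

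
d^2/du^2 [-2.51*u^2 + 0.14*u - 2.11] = -5.02000000000000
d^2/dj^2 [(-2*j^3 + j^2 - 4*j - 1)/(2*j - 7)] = 2*(-8*j^3 + 84*j^2 - 294*j - 11)/(8*j^3 - 84*j^2 + 294*j - 343)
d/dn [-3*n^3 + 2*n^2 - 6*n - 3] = -9*n^2 + 4*n - 6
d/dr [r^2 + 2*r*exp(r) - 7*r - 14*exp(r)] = 2*r*exp(r) + 2*r - 12*exp(r) - 7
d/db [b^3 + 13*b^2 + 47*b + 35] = 3*b^2 + 26*b + 47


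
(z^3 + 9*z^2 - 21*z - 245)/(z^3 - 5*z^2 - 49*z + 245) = (z + 7)/(z - 7)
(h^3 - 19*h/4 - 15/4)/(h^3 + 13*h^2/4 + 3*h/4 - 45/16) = 4*(2*h^2 - 3*h - 5)/(8*h^2 + 14*h - 15)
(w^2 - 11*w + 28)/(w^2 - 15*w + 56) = (w - 4)/(w - 8)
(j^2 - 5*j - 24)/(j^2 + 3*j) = (j - 8)/j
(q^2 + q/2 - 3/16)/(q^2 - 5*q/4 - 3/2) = (q - 1/4)/(q - 2)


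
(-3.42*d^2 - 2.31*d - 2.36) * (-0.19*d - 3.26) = 0.6498*d^3 + 11.5881*d^2 + 7.979*d + 7.6936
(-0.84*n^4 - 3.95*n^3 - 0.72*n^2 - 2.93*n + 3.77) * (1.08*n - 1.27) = -0.9072*n^5 - 3.1992*n^4 + 4.2389*n^3 - 2.25*n^2 + 7.7927*n - 4.7879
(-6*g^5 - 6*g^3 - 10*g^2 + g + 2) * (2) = -12*g^5 - 12*g^3 - 20*g^2 + 2*g + 4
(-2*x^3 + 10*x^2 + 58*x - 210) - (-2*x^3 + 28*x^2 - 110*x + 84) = -18*x^2 + 168*x - 294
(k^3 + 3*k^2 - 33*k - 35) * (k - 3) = k^4 - 42*k^2 + 64*k + 105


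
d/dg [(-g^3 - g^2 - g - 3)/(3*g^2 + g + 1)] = (-3*g^4 - 2*g^3 - g^2 + 16*g + 2)/(9*g^4 + 6*g^3 + 7*g^2 + 2*g + 1)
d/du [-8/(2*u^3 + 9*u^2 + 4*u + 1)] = 16*(3*u^2 + 9*u + 2)/(2*u^3 + 9*u^2 + 4*u + 1)^2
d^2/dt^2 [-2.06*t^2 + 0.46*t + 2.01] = -4.12000000000000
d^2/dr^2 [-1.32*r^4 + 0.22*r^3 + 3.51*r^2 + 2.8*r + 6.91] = -15.84*r^2 + 1.32*r + 7.02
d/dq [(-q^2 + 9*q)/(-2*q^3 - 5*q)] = (-2*q^2 + 36*q + 5)/(4*q^4 + 20*q^2 + 25)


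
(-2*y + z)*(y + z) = -2*y^2 - y*z + z^2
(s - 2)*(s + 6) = s^2 + 4*s - 12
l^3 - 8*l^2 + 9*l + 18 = (l - 6)*(l - 3)*(l + 1)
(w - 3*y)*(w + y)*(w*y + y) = w^3*y - 2*w^2*y^2 + w^2*y - 3*w*y^3 - 2*w*y^2 - 3*y^3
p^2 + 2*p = p*(p + 2)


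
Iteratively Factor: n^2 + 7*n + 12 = (n + 4)*(n + 3)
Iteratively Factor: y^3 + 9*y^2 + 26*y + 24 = (y + 4)*(y^2 + 5*y + 6) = (y + 2)*(y + 4)*(y + 3)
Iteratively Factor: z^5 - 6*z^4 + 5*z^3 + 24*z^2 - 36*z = (z)*(z^4 - 6*z^3 + 5*z^2 + 24*z - 36) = z*(z - 3)*(z^3 - 3*z^2 - 4*z + 12) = z*(z - 3)*(z + 2)*(z^2 - 5*z + 6) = z*(z - 3)*(z - 2)*(z + 2)*(z - 3)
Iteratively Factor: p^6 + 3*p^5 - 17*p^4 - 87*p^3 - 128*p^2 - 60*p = (p + 1)*(p^5 + 2*p^4 - 19*p^3 - 68*p^2 - 60*p) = p*(p + 1)*(p^4 + 2*p^3 - 19*p^2 - 68*p - 60) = p*(p + 1)*(p + 3)*(p^3 - p^2 - 16*p - 20) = p*(p + 1)*(p + 2)*(p + 3)*(p^2 - 3*p - 10) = p*(p + 1)*(p + 2)^2*(p + 3)*(p - 5)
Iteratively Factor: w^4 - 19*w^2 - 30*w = (w)*(w^3 - 19*w - 30) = w*(w - 5)*(w^2 + 5*w + 6) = w*(w - 5)*(w + 3)*(w + 2)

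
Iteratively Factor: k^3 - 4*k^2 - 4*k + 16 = (k - 4)*(k^2 - 4) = (k - 4)*(k + 2)*(k - 2)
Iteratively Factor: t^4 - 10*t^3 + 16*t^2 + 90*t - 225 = (t - 5)*(t^3 - 5*t^2 - 9*t + 45) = (t - 5)*(t + 3)*(t^2 - 8*t + 15) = (t - 5)^2*(t + 3)*(t - 3)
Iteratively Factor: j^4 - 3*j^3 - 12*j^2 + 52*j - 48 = (j - 2)*(j^3 - j^2 - 14*j + 24) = (j - 3)*(j - 2)*(j^2 + 2*j - 8) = (j - 3)*(j - 2)*(j + 4)*(j - 2)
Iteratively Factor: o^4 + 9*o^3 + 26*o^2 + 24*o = (o)*(o^3 + 9*o^2 + 26*o + 24) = o*(o + 2)*(o^2 + 7*o + 12) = o*(o + 2)*(o + 4)*(o + 3)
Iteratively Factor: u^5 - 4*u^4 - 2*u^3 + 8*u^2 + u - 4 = (u - 1)*(u^4 - 3*u^3 - 5*u^2 + 3*u + 4) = (u - 1)*(u + 1)*(u^3 - 4*u^2 - u + 4) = (u - 4)*(u - 1)*(u + 1)*(u^2 - 1) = (u - 4)*(u - 1)^2*(u + 1)*(u + 1)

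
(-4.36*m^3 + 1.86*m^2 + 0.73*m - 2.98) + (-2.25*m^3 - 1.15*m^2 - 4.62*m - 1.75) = -6.61*m^3 + 0.71*m^2 - 3.89*m - 4.73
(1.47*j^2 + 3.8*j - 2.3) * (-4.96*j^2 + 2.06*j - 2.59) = -7.2912*j^4 - 15.8198*j^3 + 15.4287*j^2 - 14.58*j + 5.957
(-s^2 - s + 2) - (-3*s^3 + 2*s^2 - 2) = 3*s^3 - 3*s^2 - s + 4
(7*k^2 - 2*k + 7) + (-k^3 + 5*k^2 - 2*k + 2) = -k^3 + 12*k^2 - 4*k + 9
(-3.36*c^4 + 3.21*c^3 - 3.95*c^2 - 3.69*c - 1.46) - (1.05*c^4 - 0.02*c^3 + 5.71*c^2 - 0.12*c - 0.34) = -4.41*c^4 + 3.23*c^3 - 9.66*c^2 - 3.57*c - 1.12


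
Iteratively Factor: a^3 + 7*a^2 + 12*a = (a + 4)*(a^2 + 3*a) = (a + 3)*(a + 4)*(a)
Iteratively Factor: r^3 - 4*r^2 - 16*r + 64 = (r + 4)*(r^2 - 8*r + 16) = (r - 4)*(r + 4)*(r - 4)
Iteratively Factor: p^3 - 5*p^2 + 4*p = (p)*(p^2 - 5*p + 4) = p*(p - 4)*(p - 1)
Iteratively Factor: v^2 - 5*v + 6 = (v - 3)*(v - 2)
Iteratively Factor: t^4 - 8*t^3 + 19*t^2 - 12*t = (t - 1)*(t^3 - 7*t^2 + 12*t) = (t - 4)*(t - 1)*(t^2 - 3*t) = t*(t - 4)*(t - 1)*(t - 3)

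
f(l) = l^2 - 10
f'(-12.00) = -24.00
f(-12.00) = 134.00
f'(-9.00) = -18.00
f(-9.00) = 71.00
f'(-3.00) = -6.00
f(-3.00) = -1.00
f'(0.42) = 0.84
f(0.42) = -9.82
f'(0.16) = 0.32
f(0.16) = -9.97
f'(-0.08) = -0.16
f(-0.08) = -9.99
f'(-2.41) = -4.82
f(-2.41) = -4.19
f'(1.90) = 3.80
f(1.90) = -6.39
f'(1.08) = 2.16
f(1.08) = -8.83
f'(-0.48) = -0.96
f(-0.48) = -9.77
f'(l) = 2*l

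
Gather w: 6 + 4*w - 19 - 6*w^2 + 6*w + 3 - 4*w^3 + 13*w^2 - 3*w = -4*w^3 + 7*w^2 + 7*w - 10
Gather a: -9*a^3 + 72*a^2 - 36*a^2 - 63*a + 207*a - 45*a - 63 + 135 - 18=-9*a^3 + 36*a^2 + 99*a + 54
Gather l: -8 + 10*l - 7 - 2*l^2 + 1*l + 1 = -2*l^2 + 11*l - 14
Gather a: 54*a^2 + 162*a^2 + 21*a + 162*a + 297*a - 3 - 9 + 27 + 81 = 216*a^2 + 480*a + 96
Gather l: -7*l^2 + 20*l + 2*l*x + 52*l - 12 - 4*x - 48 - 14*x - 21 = -7*l^2 + l*(2*x + 72) - 18*x - 81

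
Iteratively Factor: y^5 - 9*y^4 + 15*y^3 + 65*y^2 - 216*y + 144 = (y - 4)*(y^4 - 5*y^3 - 5*y^2 + 45*y - 36) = (y - 4)*(y - 1)*(y^3 - 4*y^2 - 9*y + 36) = (y - 4)*(y - 1)*(y + 3)*(y^2 - 7*y + 12) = (y - 4)*(y - 3)*(y - 1)*(y + 3)*(y - 4)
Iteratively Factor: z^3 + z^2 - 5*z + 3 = (z - 1)*(z^2 + 2*z - 3) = (z - 1)*(z + 3)*(z - 1)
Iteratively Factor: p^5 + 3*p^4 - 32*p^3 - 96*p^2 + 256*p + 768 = (p + 4)*(p^4 - p^3 - 28*p^2 + 16*p + 192) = (p - 4)*(p + 4)*(p^3 + 3*p^2 - 16*p - 48) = (p - 4)*(p + 4)^2*(p^2 - p - 12) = (p - 4)*(p + 3)*(p + 4)^2*(p - 4)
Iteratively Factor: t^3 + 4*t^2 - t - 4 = (t - 1)*(t^2 + 5*t + 4) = (t - 1)*(t + 4)*(t + 1)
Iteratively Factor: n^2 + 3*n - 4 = (n + 4)*(n - 1)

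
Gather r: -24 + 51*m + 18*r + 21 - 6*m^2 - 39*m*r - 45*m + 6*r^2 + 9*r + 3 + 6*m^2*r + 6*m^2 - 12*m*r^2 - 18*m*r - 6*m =r^2*(6 - 12*m) + r*(6*m^2 - 57*m + 27)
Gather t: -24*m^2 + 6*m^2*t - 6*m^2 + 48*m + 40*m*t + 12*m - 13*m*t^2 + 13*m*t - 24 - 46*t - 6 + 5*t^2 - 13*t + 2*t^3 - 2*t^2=-30*m^2 + 60*m + 2*t^3 + t^2*(3 - 13*m) + t*(6*m^2 + 53*m - 59) - 30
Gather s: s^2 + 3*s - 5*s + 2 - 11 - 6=s^2 - 2*s - 15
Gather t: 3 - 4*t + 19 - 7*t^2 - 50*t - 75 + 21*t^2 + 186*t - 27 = 14*t^2 + 132*t - 80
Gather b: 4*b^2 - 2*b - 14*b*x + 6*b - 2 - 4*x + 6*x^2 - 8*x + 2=4*b^2 + b*(4 - 14*x) + 6*x^2 - 12*x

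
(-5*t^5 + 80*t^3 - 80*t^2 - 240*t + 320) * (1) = -5*t^5 + 80*t^3 - 80*t^2 - 240*t + 320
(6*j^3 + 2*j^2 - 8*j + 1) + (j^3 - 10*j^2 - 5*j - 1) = 7*j^3 - 8*j^2 - 13*j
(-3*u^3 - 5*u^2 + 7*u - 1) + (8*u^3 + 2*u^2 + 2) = 5*u^3 - 3*u^2 + 7*u + 1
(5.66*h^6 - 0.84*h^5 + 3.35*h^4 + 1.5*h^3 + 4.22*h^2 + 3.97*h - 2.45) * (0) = 0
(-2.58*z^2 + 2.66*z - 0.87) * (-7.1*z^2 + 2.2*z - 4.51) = 18.318*z^4 - 24.562*z^3 + 23.6648*z^2 - 13.9106*z + 3.9237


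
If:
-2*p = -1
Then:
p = 1/2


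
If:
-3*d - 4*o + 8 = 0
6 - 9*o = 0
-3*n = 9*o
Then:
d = 16/9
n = -2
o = 2/3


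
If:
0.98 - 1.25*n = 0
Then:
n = 0.78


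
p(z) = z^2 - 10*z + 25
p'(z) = 2*z - 10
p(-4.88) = 97.61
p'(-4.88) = -19.76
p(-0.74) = 32.95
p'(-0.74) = -11.48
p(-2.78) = 60.53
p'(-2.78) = -15.56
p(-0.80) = 33.64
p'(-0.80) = -11.60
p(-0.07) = 25.70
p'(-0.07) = -10.14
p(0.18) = 23.23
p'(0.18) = -9.64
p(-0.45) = 29.70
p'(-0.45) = -10.90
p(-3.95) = 80.10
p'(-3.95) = -17.90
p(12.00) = 49.00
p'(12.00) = 14.00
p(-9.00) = 196.00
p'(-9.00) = -28.00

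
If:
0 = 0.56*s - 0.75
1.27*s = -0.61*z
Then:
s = 1.34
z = -2.79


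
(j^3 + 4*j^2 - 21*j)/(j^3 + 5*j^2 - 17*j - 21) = j/(j + 1)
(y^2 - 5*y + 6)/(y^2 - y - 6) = (y - 2)/(y + 2)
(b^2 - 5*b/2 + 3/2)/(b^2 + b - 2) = (b - 3/2)/(b + 2)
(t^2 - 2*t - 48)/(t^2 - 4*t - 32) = (t + 6)/(t + 4)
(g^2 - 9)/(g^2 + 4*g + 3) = (g - 3)/(g + 1)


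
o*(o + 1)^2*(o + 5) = o^4 + 7*o^3 + 11*o^2 + 5*o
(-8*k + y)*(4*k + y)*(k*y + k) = -32*k^3*y - 32*k^3 - 4*k^2*y^2 - 4*k^2*y + k*y^3 + k*y^2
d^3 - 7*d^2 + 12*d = d*(d - 4)*(d - 3)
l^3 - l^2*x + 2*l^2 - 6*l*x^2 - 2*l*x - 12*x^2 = (l + 2)*(l - 3*x)*(l + 2*x)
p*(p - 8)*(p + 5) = p^3 - 3*p^2 - 40*p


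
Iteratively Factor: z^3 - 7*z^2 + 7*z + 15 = (z - 3)*(z^2 - 4*z - 5) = (z - 5)*(z - 3)*(z + 1)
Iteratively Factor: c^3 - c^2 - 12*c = (c + 3)*(c^2 - 4*c) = c*(c + 3)*(c - 4)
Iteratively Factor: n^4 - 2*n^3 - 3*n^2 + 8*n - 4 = (n - 1)*(n^3 - n^2 - 4*n + 4) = (n - 1)*(n + 2)*(n^2 - 3*n + 2) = (n - 1)^2*(n + 2)*(n - 2)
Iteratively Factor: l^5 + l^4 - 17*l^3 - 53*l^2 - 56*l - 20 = (l - 5)*(l^4 + 6*l^3 + 13*l^2 + 12*l + 4) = (l - 5)*(l + 1)*(l^3 + 5*l^2 + 8*l + 4) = (l - 5)*(l + 1)*(l + 2)*(l^2 + 3*l + 2) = (l - 5)*(l + 1)*(l + 2)^2*(l + 1)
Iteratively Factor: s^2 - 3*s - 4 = (s + 1)*(s - 4)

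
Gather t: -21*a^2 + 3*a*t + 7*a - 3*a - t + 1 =-21*a^2 + 4*a + t*(3*a - 1) + 1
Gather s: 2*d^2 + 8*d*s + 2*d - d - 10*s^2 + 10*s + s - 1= 2*d^2 + d - 10*s^2 + s*(8*d + 11) - 1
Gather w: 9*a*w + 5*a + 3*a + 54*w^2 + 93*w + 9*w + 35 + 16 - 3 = 8*a + 54*w^2 + w*(9*a + 102) + 48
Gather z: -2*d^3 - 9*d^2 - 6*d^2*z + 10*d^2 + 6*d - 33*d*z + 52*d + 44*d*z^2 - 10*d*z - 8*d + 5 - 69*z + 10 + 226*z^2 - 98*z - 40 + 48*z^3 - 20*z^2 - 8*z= -2*d^3 + d^2 + 50*d + 48*z^3 + z^2*(44*d + 206) + z*(-6*d^2 - 43*d - 175) - 25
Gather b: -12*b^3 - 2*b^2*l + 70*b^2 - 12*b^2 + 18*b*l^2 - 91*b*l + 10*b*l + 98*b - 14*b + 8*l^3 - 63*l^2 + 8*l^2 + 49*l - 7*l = -12*b^3 + b^2*(58 - 2*l) + b*(18*l^2 - 81*l + 84) + 8*l^3 - 55*l^2 + 42*l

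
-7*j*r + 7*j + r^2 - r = (-7*j + r)*(r - 1)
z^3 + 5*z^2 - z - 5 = (z - 1)*(z + 1)*(z + 5)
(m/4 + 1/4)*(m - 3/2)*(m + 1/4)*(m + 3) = m^4/4 + 11*m^3/16 - 19*m^2/32 - 21*m/16 - 9/32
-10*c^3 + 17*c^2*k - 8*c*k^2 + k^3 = (-5*c + k)*(-2*c + k)*(-c + k)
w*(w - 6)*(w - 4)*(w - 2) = w^4 - 12*w^3 + 44*w^2 - 48*w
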